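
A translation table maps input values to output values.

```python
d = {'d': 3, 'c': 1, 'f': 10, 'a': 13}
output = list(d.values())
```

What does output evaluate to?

Step 1: d.values() returns the dictionary values in insertion order.
Therefore output = [3, 1, 10, 13].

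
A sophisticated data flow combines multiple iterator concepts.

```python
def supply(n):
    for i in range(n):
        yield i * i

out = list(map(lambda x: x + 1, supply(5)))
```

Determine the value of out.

Step 1: supply(5) yields squares: [0, 1, 4, 9, 16].
Step 2: map adds 1 to each: [1, 2, 5, 10, 17].
Therefore out = [1, 2, 5, 10, 17].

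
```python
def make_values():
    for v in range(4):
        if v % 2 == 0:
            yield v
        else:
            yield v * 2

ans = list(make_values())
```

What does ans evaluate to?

Step 1: For each v in range(4), yield v if even, else v*2:
  v=0 (even): yield 0
  v=1 (odd): yield 1*2 = 2
  v=2 (even): yield 2
  v=3 (odd): yield 3*2 = 6
Therefore ans = [0, 2, 2, 6].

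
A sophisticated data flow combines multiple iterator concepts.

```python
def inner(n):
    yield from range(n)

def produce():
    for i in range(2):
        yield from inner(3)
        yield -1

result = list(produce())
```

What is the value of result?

Step 1: For each i in range(2):
  i=0: yield from inner(3) -> [0, 1, 2], then yield -1
  i=1: yield from inner(3) -> [0, 1, 2], then yield -1
Therefore result = [0, 1, 2, -1, 0, 1, 2, -1].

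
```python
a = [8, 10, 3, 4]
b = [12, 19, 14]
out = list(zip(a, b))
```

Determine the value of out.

Step 1: zip stops at shortest (len(a)=4, len(b)=3):
  Index 0: (8, 12)
  Index 1: (10, 19)
  Index 2: (3, 14)
Step 2: Last element of a (4) has no pair, dropped.
Therefore out = [(8, 12), (10, 19), (3, 14)].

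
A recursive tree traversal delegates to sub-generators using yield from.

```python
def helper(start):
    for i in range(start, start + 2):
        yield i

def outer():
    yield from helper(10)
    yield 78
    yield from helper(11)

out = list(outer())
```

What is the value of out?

Step 1: outer() delegates to helper(10):
  yield 10
  yield 11
Step 2: yield 78
Step 3: Delegates to helper(11):
  yield 11
  yield 12
Therefore out = [10, 11, 78, 11, 12].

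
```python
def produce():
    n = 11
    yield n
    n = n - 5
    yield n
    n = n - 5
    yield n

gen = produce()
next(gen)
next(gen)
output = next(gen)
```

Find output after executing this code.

Step 1: Trace through generator execution:
  Yield 1: n starts at 11, yield 11
  Yield 2: n = 11 - 5 = 6, yield 6
  Yield 3: n = 6 - 5 = 1, yield 1
Step 2: First next() gets 11, second next() gets the second value, third next() yields 1.
Therefore output = 1.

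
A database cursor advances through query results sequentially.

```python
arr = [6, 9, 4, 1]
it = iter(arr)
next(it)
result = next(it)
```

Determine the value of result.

Step 1: Create iterator over [6, 9, 4, 1].
Step 2: next() consumes 6.
Step 3: next() returns 9.
Therefore result = 9.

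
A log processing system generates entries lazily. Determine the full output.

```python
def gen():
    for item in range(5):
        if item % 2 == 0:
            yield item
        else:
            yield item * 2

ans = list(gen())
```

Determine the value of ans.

Step 1: For each item in range(5), yield item if even, else item*2:
  item=0 (even): yield 0
  item=1 (odd): yield 1*2 = 2
  item=2 (even): yield 2
  item=3 (odd): yield 3*2 = 6
  item=4 (even): yield 4
Therefore ans = [0, 2, 2, 6, 4].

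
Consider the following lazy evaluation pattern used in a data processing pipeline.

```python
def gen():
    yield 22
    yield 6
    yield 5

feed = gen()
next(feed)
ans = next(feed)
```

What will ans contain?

Step 1: gen() creates a generator.
Step 2: next(feed) yields 22 (consumed and discarded).
Step 3: next(feed) yields 6, assigned to ans.
Therefore ans = 6.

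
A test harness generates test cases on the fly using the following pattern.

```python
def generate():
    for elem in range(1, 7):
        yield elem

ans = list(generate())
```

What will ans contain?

Step 1: The generator yields each value from range(1, 7).
Step 2: list() consumes all yields: [1, 2, 3, 4, 5, 6].
Therefore ans = [1, 2, 3, 4, 5, 6].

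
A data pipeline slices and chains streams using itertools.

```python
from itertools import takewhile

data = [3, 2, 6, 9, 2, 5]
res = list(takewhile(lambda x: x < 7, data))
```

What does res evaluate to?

Step 1: takewhile stops at first element >= 7:
  3 < 7: take
  2 < 7: take
  6 < 7: take
  9 >= 7: stop
Therefore res = [3, 2, 6].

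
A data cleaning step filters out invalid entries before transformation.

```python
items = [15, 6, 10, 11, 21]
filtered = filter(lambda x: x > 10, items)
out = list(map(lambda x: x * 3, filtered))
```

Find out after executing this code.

Step 1: Filter items for elements > 10:
  15: kept
  6: removed
  10: removed
  11: kept
  21: kept
Step 2: Map x * 3 on filtered [15, 11, 21]:
  15 -> 45
  11 -> 33
  21 -> 63
Therefore out = [45, 33, 63].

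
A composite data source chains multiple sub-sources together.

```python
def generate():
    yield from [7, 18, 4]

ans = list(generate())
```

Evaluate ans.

Step 1: yield from delegates to the iterable, yielding each element.
Step 2: Collected values: [7, 18, 4].
Therefore ans = [7, 18, 4].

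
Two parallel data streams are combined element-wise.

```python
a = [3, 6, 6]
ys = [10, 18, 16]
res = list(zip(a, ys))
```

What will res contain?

Step 1: zip pairs elements at same index:
  Index 0: (3, 10)
  Index 1: (6, 18)
  Index 2: (6, 16)
Therefore res = [(3, 10), (6, 18), (6, 16)].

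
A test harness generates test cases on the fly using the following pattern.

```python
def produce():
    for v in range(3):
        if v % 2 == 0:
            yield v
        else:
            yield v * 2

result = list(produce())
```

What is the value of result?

Step 1: For each v in range(3), yield v if even, else v*2:
  v=0 (even): yield 0
  v=1 (odd): yield 1*2 = 2
  v=2 (even): yield 2
Therefore result = [0, 2, 2].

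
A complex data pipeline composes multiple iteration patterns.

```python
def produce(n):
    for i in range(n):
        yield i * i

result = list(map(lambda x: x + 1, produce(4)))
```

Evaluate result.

Step 1: produce(4) yields squares: [0, 1, 4, 9].
Step 2: map adds 1 to each: [1, 2, 5, 10].
Therefore result = [1, 2, 5, 10].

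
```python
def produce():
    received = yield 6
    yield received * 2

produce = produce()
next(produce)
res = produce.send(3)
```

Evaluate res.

Step 1: next(produce) advances to first yield, producing 6.
Step 2: send(3) resumes, received = 3.
Step 3: yield received * 2 = 3 * 2 = 6.
Therefore res = 6.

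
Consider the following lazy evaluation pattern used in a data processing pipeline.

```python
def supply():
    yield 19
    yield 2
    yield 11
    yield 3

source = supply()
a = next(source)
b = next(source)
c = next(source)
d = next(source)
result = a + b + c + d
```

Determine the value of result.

Step 1: Create generator and consume all values:
  a = next(source) = 19
  b = next(source) = 2
  c = next(source) = 11
  d = next(source) = 3
Step 2: result = 19 + 2 + 11 + 3 = 35.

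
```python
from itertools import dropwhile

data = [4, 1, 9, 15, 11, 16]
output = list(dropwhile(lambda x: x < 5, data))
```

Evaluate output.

Step 1: dropwhile drops elements while < 5:
  4 < 5: dropped
  1 < 5: dropped
  9: kept (dropping stopped)
Step 2: Remaining elements kept regardless of condition.
Therefore output = [9, 15, 11, 16].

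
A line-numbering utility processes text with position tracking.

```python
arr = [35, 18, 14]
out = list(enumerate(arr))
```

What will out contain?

Step 1: enumerate pairs each element with its index:
  (0, 35)
  (1, 18)
  (2, 14)
Therefore out = [(0, 35), (1, 18), (2, 14)].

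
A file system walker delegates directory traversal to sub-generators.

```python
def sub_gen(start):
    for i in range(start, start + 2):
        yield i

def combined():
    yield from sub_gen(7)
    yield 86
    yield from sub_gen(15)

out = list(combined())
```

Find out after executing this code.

Step 1: combined() delegates to sub_gen(7):
  yield 7
  yield 8
Step 2: yield 86
Step 3: Delegates to sub_gen(15):
  yield 15
  yield 16
Therefore out = [7, 8, 86, 15, 16].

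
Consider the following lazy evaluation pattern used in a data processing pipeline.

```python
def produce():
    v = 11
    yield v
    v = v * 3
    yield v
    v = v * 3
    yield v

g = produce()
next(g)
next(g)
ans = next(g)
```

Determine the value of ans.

Step 1: Trace through generator execution:
  Yield 1: v starts at 11, yield 11
  Yield 2: v = 11 * 3 = 33, yield 33
  Yield 3: v = 33 * 3 = 99, yield 99
Step 2: First next() gets 11, second next() gets the second value, third next() yields 99.
Therefore ans = 99.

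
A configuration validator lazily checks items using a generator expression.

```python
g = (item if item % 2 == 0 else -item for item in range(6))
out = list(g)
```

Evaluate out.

Step 1: For each item in range(6), yield item if even, else -item:
  item=0: even, yield 0
  item=1: odd, yield -1
  item=2: even, yield 2
  item=3: odd, yield -3
  item=4: even, yield 4
  item=5: odd, yield -5
Therefore out = [0, -1, 2, -3, 4, -5].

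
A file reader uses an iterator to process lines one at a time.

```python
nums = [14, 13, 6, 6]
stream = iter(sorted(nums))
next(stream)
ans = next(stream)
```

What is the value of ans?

Step 1: sorted([14, 13, 6, 6]) = [6, 6, 13, 14].
Step 2: Create iterator and skip 1 elements.
Step 3: next() returns 6.
Therefore ans = 6.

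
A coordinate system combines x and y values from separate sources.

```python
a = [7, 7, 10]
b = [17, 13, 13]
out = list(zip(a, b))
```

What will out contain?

Step 1: zip pairs elements at same index:
  Index 0: (7, 17)
  Index 1: (7, 13)
  Index 2: (10, 13)
Therefore out = [(7, 17), (7, 13), (10, 13)].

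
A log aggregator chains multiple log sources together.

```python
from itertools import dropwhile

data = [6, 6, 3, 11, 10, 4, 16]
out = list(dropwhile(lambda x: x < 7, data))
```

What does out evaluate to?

Step 1: dropwhile drops elements while < 7:
  6 < 7: dropped
  6 < 7: dropped
  3 < 7: dropped
  11: kept (dropping stopped)
Step 2: Remaining elements kept regardless of condition.
Therefore out = [11, 10, 4, 16].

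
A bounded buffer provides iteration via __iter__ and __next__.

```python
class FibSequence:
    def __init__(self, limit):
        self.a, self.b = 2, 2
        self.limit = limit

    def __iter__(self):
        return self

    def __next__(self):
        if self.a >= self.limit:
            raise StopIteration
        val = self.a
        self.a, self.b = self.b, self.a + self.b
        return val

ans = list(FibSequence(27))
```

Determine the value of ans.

Step 1: Fibonacci-like sequence (a=2, b=2) until >= 27:
  Yield 2, then a,b = 2,4
  Yield 2, then a,b = 4,6
  Yield 4, then a,b = 6,10
  Yield 6, then a,b = 10,16
  Yield 10, then a,b = 16,26
  Yield 16, then a,b = 26,42
  Yield 26, then a,b = 42,68
Step 2: 42 >= 27, stop.
Therefore ans = [2, 2, 4, 6, 10, 16, 26].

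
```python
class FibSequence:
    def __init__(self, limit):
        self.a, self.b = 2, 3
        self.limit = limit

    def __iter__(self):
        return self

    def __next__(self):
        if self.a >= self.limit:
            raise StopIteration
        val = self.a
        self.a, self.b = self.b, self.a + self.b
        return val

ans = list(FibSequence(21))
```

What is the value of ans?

Step 1: Fibonacci-like sequence (a=2, b=3) until >= 21:
  Yield 2, then a,b = 3,5
  Yield 3, then a,b = 5,8
  Yield 5, then a,b = 8,13
  Yield 8, then a,b = 13,21
  Yield 13, then a,b = 21,34
Step 2: 21 >= 21, stop.
Therefore ans = [2, 3, 5, 8, 13].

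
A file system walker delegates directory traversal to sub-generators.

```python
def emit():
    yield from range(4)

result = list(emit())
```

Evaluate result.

Step 1: yield from delegates to the iterable, yielding each element.
Step 2: Collected values: [0, 1, 2, 3].
Therefore result = [0, 1, 2, 3].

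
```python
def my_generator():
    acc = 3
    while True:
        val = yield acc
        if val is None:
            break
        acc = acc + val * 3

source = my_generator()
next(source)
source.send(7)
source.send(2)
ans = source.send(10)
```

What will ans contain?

Step 1: next() -> yield acc=3.
Step 2: send(7) -> val=7, acc = 3 + 7*3 = 24, yield 24.
Step 3: send(2) -> val=2, acc = 24 + 2*3 = 30, yield 30.
Step 4: send(10) -> val=10, acc = 30 + 10*3 = 60, yield 60.
Therefore ans = 60.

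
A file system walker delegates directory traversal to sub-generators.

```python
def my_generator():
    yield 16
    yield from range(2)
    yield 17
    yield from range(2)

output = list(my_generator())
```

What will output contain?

Step 1: Trace yields in order:
  yield 16
  yield 0
  yield 1
  yield 17
  yield 0
  yield 1
Therefore output = [16, 0, 1, 17, 0, 1].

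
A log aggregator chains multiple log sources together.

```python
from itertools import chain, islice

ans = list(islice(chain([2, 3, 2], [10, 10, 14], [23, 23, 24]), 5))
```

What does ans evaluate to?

Step 1: chain([2, 3, 2], [10, 10, 14], [23, 23, 24]) = [2, 3, 2, 10, 10, 14, 23, 23, 24].
Step 2: islice takes first 5 elements: [2, 3, 2, 10, 10].
Therefore ans = [2, 3, 2, 10, 10].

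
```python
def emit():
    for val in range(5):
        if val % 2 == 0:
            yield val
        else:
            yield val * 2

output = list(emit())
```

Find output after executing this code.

Step 1: For each val in range(5), yield val if even, else val*2:
  val=0 (even): yield 0
  val=1 (odd): yield 1*2 = 2
  val=2 (even): yield 2
  val=3 (odd): yield 3*2 = 6
  val=4 (even): yield 4
Therefore output = [0, 2, 2, 6, 4].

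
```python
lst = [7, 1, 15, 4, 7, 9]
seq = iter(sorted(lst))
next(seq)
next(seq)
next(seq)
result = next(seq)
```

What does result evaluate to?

Step 1: sorted([7, 1, 15, 4, 7, 9]) = [1, 4, 7, 7, 9, 15].
Step 2: Create iterator and skip 3 elements.
Step 3: next() returns 7.
Therefore result = 7.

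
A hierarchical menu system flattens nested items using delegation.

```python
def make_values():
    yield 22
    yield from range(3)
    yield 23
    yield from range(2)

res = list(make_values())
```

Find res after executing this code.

Step 1: Trace yields in order:
  yield 22
  yield 0
  yield 1
  yield 2
  yield 23
  yield 0
  yield 1
Therefore res = [22, 0, 1, 2, 23, 0, 1].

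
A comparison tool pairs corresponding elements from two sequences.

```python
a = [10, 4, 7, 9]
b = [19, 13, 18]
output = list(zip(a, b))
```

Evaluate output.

Step 1: zip stops at shortest (len(a)=4, len(b)=3):
  Index 0: (10, 19)
  Index 1: (4, 13)
  Index 2: (7, 18)
Step 2: Last element of a (9) has no pair, dropped.
Therefore output = [(10, 19), (4, 13), (7, 18)].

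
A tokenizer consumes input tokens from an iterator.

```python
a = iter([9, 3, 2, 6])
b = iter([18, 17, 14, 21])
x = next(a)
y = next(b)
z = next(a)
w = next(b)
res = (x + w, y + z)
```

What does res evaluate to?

Step 1: a iterates [9, 3, 2, 6], b iterates [18, 17, 14, 21].
Step 2: x = next(a) = 9, y = next(b) = 18.
Step 3: z = next(a) = 3, w = next(b) = 17.
Step 4: res = (9 + 17, 18 + 3) = (26, 21).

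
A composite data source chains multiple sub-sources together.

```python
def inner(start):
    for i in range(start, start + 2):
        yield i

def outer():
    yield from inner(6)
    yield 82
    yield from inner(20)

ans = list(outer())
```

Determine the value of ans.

Step 1: outer() delegates to inner(6):
  yield 6
  yield 7
Step 2: yield 82
Step 3: Delegates to inner(20):
  yield 20
  yield 21
Therefore ans = [6, 7, 82, 20, 21].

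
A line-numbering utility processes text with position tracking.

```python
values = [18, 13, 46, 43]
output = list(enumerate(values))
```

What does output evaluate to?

Step 1: enumerate pairs each element with its index:
  (0, 18)
  (1, 13)
  (2, 46)
  (3, 43)
Therefore output = [(0, 18), (1, 13), (2, 46), (3, 43)].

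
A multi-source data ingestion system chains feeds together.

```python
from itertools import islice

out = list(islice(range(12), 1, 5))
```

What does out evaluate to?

Step 1: islice(range(12), 1, 5) takes elements at indices [1, 5).
Step 2: Elements: [1, 2, 3, 4].
Therefore out = [1, 2, 3, 4].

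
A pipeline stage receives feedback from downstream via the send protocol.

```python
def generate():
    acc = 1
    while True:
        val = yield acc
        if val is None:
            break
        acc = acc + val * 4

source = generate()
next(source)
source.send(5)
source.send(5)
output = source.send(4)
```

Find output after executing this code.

Step 1: next() -> yield acc=1.
Step 2: send(5) -> val=5, acc = 1 + 5*4 = 21, yield 21.
Step 3: send(5) -> val=5, acc = 21 + 5*4 = 41, yield 41.
Step 4: send(4) -> val=4, acc = 41 + 4*4 = 57, yield 57.
Therefore output = 57.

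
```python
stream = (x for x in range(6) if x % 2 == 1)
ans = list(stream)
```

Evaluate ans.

Step 1: Filter range(6) keeping only odd values:
  x=0: even, excluded
  x=1: odd, included
  x=2: even, excluded
  x=3: odd, included
  x=4: even, excluded
  x=5: odd, included
Therefore ans = [1, 3, 5].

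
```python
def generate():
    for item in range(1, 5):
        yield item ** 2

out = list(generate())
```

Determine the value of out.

Step 1: For each item in range(1, 5), yield item**2:
  item=1: yield 1**2 = 1
  item=2: yield 2**2 = 4
  item=3: yield 3**2 = 9
  item=4: yield 4**2 = 16
Therefore out = [1, 4, 9, 16].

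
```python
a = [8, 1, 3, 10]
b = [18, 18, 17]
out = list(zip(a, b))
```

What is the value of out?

Step 1: zip stops at shortest (len(a)=4, len(b)=3):
  Index 0: (8, 18)
  Index 1: (1, 18)
  Index 2: (3, 17)
Step 2: Last element of a (10) has no pair, dropped.
Therefore out = [(8, 18), (1, 18), (3, 17)].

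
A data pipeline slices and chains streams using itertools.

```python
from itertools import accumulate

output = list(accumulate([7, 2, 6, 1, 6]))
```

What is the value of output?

Step 1: accumulate computes running sums:
  + 7 = 7
  + 2 = 9
  + 6 = 15
  + 1 = 16
  + 6 = 22
Therefore output = [7, 9, 15, 16, 22].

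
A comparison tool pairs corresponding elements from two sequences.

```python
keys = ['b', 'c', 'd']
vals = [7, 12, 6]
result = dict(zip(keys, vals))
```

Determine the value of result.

Step 1: zip pairs keys with values:
  'b' -> 7
  'c' -> 12
  'd' -> 6
Therefore result = {'b': 7, 'c': 12, 'd': 6}.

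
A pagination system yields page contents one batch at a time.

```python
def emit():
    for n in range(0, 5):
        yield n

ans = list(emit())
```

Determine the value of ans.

Step 1: The generator yields each value from range(0, 5).
Step 2: list() consumes all yields: [0, 1, 2, 3, 4].
Therefore ans = [0, 1, 2, 3, 4].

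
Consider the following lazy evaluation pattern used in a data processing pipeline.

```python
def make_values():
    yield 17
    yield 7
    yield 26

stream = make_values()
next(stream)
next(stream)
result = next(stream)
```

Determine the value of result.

Step 1: make_values() creates a generator.
Step 2: next(stream) yields 17 (consumed and discarded).
Step 3: next(stream) yields 7 (consumed and discarded).
Step 4: next(stream) yields 26, assigned to result.
Therefore result = 26.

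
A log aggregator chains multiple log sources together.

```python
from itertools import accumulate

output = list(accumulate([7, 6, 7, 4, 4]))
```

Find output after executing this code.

Step 1: accumulate computes running sums:
  + 7 = 7
  + 6 = 13
  + 7 = 20
  + 4 = 24
  + 4 = 28
Therefore output = [7, 13, 20, 24, 28].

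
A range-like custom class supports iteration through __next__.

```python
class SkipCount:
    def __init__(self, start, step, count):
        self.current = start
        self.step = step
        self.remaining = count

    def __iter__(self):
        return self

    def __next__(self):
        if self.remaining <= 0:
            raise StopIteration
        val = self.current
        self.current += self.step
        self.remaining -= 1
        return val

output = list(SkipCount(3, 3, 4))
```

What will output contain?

Step 1: SkipCount starts at 3, increments by 3, for 4 steps:
  Yield 3, then current += 3
  Yield 6, then current += 3
  Yield 9, then current += 3
  Yield 12, then current += 3
Therefore output = [3, 6, 9, 12].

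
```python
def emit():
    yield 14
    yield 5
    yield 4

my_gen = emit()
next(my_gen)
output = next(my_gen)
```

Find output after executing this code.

Step 1: emit() creates a generator.
Step 2: next(my_gen) yields 14 (consumed and discarded).
Step 3: next(my_gen) yields 5, assigned to output.
Therefore output = 5.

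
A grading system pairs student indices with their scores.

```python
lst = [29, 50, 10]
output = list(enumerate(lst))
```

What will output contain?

Step 1: enumerate pairs each element with its index:
  (0, 29)
  (1, 50)
  (2, 10)
Therefore output = [(0, 29), (1, 50), (2, 10)].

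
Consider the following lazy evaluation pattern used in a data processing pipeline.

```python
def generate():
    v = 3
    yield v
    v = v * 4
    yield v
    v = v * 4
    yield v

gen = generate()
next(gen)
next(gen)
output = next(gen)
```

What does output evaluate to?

Step 1: Trace through generator execution:
  Yield 1: v starts at 3, yield 3
  Yield 2: v = 3 * 4 = 12, yield 12
  Yield 3: v = 12 * 4 = 48, yield 48
Step 2: First next() gets 3, second next() gets the second value, third next() yields 48.
Therefore output = 48.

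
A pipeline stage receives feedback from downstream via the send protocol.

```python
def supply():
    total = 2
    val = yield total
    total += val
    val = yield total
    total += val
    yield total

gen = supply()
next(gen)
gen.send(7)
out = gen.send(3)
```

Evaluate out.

Step 1: next() -> yield total=2.
Step 2: send(7) -> val=7, total = 2+7 = 9, yield 9.
Step 3: send(3) -> val=3, total = 9+3 = 12, yield 12.
Therefore out = 12.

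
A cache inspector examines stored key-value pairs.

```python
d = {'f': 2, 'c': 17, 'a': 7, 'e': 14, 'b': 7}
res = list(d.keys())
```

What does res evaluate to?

Step 1: d.keys() returns the dictionary keys in insertion order.
Therefore res = ['f', 'c', 'a', 'e', 'b'].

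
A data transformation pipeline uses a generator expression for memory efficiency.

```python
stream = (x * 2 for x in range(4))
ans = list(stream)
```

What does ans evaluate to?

Step 1: For each x in range(4), compute x*2:
  x=0: 0*2 = 0
  x=1: 1*2 = 2
  x=2: 2*2 = 4
  x=3: 3*2 = 6
Therefore ans = [0, 2, 4, 6].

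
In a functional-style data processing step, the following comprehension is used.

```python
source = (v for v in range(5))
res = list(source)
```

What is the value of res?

Step 1: Generator expression iterates range(5): [0, 1, 2, 3, 4].
Step 2: list() collects all values.
Therefore res = [0, 1, 2, 3, 4].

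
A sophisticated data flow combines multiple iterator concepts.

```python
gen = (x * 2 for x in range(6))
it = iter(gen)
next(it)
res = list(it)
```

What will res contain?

Step 1: Generator produces [0, 2, 4, 6, 8, 10].
Step 2: next(it) consumes first element (0).
Step 3: list(it) collects remaining: [2, 4, 6, 8, 10].
Therefore res = [2, 4, 6, 8, 10].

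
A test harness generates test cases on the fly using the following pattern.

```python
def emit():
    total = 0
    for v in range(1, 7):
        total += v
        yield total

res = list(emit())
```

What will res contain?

Step 1: Generator accumulates running sum:
  v=1: total = 1, yield 1
  v=2: total = 3, yield 3
  v=3: total = 6, yield 6
  v=4: total = 10, yield 10
  v=5: total = 15, yield 15
  v=6: total = 21, yield 21
Therefore res = [1, 3, 6, 10, 15, 21].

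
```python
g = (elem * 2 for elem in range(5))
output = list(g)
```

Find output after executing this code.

Step 1: For each elem in range(5), compute elem*2:
  elem=0: 0*2 = 0
  elem=1: 1*2 = 2
  elem=2: 2*2 = 4
  elem=3: 3*2 = 6
  elem=4: 4*2 = 8
Therefore output = [0, 2, 4, 6, 8].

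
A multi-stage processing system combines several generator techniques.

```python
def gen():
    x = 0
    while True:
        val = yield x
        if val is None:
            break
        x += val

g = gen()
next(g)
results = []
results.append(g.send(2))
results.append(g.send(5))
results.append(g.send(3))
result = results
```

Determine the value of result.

Step 1: next(g) -> yield 0.
Step 2: send(2) -> x = 2, yield 2.
Step 3: send(5) -> x = 7, yield 7.
Step 4: send(3) -> x = 10, yield 10.
Therefore result = [2, 7, 10].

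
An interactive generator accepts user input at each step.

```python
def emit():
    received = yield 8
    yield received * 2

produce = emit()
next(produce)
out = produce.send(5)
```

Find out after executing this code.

Step 1: next(produce) advances to first yield, producing 8.
Step 2: send(5) resumes, received = 5.
Step 3: yield received * 2 = 5 * 2 = 10.
Therefore out = 10.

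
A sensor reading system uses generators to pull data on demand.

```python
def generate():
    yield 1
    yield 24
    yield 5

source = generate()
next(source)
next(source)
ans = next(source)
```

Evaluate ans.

Step 1: generate() creates a generator.
Step 2: next(source) yields 1 (consumed and discarded).
Step 3: next(source) yields 24 (consumed and discarded).
Step 4: next(source) yields 5, assigned to ans.
Therefore ans = 5.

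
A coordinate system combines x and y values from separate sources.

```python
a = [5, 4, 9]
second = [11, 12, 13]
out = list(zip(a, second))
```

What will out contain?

Step 1: zip pairs elements at same index:
  Index 0: (5, 11)
  Index 1: (4, 12)
  Index 2: (9, 13)
Therefore out = [(5, 11), (4, 12), (9, 13)].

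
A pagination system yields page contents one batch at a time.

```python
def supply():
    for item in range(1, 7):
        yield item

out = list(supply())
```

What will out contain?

Step 1: The generator yields each value from range(1, 7).
Step 2: list() consumes all yields: [1, 2, 3, 4, 5, 6].
Therefore out = [1, 2, 3, 4, 5, 6].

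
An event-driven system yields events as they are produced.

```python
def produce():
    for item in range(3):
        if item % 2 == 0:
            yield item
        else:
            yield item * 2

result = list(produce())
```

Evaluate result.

Step 1: For each item in range(3), yield item if even, else item*2:
  item=0 (even): yield 0
  item=1 (odd): yield 1*2 = 2
  item=2 (even): yield 2
Therefore result = [0, 2, 2].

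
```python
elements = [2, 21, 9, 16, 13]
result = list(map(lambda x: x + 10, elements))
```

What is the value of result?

Step 1: Apply lambda x: x + 10 to each element:
  2 -> 12
  21 -> 31
  9 -> 19
  16 -> 26
  13 -> 23
Therefore result = [12, 31, 19, 26, 23].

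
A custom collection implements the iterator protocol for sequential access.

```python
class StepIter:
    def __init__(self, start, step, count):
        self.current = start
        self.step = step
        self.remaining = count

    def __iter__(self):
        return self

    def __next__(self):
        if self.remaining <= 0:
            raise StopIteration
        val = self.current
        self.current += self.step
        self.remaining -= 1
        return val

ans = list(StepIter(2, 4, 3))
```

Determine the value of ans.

Step 1: StepIter starts at 2, increments by 4, for 3 steps:
  Yield 2, then current += 4
  Yield 6, then current += 4
  Yield 10, then current += 4
Therefore ans = [2, 6, 10].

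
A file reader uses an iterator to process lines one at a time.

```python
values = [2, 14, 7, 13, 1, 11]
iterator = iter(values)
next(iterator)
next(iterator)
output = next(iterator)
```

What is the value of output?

Step 1: Create iterator over [2, 14, 7, 13, 1, 11].
Step 2: next() consumes 2.
Step 3: next() consumes 14.
Step 4: next() returns 7.
Therefore output = 7.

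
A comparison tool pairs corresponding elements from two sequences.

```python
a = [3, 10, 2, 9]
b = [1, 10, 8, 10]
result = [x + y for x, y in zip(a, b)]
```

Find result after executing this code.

Step 1: Add corresponding elements:
  3 + 1 = 4
  10 + 10 = 20
  2 + 8 = 10
  9 + 10 = 19
Therefore result = [4, 20, 10, 19].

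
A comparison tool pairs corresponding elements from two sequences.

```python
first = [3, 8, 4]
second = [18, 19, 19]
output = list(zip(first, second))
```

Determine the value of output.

Step 1: zip pairs elements at same index:
  Index 0: (3, 18)
  Index 1: (8, 19)
  Index 2: (4, 19)
Therefore output = [(3, 18), (8, 19), (4, 19)].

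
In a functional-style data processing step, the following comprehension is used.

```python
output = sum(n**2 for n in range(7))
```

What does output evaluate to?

Step 1: Compute n**2 for each n in range(7):
  n=0: 0**2 = 0
  n=1: 1**2 = 1
  n=2: 2**2 = 4
  n=3: 3**2 = 9
  n=4: 4**2 = 16
  n=5: 5**2 = 25
  n=6: 6**2 = 36
Step 2: sum = 0 + 1 + 4 + 9 + 16 + 25 + 36 = 91.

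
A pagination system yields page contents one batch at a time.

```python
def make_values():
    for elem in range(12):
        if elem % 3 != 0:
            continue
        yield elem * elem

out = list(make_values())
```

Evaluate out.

Step 1: Only yield elem**2 when elem is divisible by 3:
  elem=0: 0 % 3 == 0, yield 0**2 = 0
  elem=3: 3 % 3 == 0, yield 3**2 = 9
  elem=6: 6 % 3 == 0, yield 6**2 = 36
  elem=9: 9 % 3 == 0, yield 9**2 = 81
Therefore out = [0, 9, 36, 81].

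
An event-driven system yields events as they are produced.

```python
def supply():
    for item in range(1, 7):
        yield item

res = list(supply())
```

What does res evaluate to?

Step 1: The generator yields each value from range(1, 7).
Step 2: list() consumes all yields: [1, 2, 3, 4, 5, 6].
Therefore res = [1, 2, 3, 4, 5, 6].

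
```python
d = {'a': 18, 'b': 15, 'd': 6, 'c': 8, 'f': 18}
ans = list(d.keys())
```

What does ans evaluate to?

Step 1: d.keys() returns the dictionary keys in insertion order.
Therefore ans = ['a', 'b', 'd', 'c', 'f'].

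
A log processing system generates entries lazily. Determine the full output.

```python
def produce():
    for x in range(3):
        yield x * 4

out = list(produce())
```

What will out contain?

Step 1: For each x in range(3), yield x * 4:
  x=0: yield 0 * 4 = 0
  x=1: yield 1 * 4 = 4
  x=2: yield 2 * 4 = 8
Therefore out = [0, 4, 8].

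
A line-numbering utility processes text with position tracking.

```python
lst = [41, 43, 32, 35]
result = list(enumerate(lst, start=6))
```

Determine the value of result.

Step 1: enumerate with start=6:
  (6, 41)
  (7, 43)
  (8, 32)
  (9, 35)
Therefore result = [(6, 41), (7, 43), (8, 32), (9, 35)].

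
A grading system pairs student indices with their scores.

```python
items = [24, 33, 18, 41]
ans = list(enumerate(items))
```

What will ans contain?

Step 1: enumerate pairs each element with its index:
  (0, 24)
  (1, 33)
  (2, 18)
  (3, 41)
Therefore ans = [(0, 24), (1, 33), (2, 18), (3, 41)].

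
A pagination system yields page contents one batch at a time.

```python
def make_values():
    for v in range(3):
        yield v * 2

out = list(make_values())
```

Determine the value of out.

Step 1: For each v in range(3), yield v * 2:
  v=0: yield 0 * 2 = 0
  v=1: yield 1 * 2 = 2
  v=2: yield 2 * 2 = 4
Therefore out = [0, 2, 4].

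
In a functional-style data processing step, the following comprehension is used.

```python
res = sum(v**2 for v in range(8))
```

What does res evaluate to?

Step 1: Compute v**2 for each v in range(8):
  v=0: 0**2 = 0
  v=1: 1**2 = 1
  v=2: 2**2 = 4
  v=3: 3**2 = 9
  v=4: 4**2 = 16
  v=5: 5**2 = 25
  v=6: 6**2 = 36
  v=7: 7**2 = 49
Step 2: sum = 0 + 1 + 4 + 9 + 16 + 25 + 36 + 49 = 140.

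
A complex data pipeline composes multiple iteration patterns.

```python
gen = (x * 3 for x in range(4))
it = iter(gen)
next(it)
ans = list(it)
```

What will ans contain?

Step 1: Generator produces [0, 3, 6, 9].
Step 2: next(it) consumes first element (0).
Step 3: list(it) collects remaining: [3, 6, 9].
Therefore ans = [3, 6, 9].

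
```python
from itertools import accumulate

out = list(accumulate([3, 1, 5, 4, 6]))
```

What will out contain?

Step 1: accumulate computes running sums:
  + 3 = 3
  + 1 = 4
  + 5 = 9
  + 4 = 13
  + 6 = 19
Therefore out = [3, 4, 9, 13, 19].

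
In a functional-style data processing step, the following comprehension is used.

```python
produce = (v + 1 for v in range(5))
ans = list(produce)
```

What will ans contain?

Step 1: For each v in range(5), compute v+1:
  v=0: 0+1 = 1
  v=1: 1+1 = 2
  v=2: 2+1 = 3
  v=3: 3+1 = 4
  v=4: 4+1 = 5
Therefore ans = [1, 2, 3, 4, 5].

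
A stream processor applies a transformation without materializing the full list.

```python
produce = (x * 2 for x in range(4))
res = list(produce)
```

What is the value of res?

Step 1: For each x in range(4), compute x*2:
  x=0: 0*2 = 0
  x=1: 1*2 = 2
  x=2: 2*2 = 4
  x=3: 3*2 = 6
Therefore res = [0, 2, 4, 6].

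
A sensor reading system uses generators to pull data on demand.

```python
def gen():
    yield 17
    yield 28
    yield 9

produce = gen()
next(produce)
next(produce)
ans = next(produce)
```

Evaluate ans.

Step 1: gen() creates a generator.
Step 2: next(produce) yields 17 (consumed and discarded).
Step 3: next(produce) yields 28 (consumed and discarded).
Step 4: next(produce) yields 9, assigned to ans.
Therefore ans = 9.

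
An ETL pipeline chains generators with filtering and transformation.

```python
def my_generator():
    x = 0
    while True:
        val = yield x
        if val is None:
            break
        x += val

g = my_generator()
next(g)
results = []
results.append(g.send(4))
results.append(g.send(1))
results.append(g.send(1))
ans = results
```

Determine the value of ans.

Step 1: next(g) -> yield 0.
Step 2: send(4) -> x = 4, yield 4.
Step 3: send(1) -> x = 5, yield 5.
Step 4: send(1) -> x = 6, yield 6.
Therefore ans = [4, 5, 6].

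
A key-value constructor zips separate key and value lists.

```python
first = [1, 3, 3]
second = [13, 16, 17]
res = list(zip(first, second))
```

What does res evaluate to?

Step 1: zip pairs elements at same index:
  Index 0: (1, 13)
  Index 1: (3, 16)
  Index 2: (3, 17)
Therefore res = [(1, 13), (3, 16), (3, 17)].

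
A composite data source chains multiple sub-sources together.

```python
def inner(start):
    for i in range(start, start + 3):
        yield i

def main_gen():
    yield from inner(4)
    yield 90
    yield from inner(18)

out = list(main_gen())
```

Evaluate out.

Step 1: main_gen() delegates to inner(4):
  yield 4
  yield 5
  yield 6
Step 2: yield 90
Step 3: Delegates to inner(18):
  yield 18
  yield 19
  yield 20
Therefore out = [4, 5, 6, 90, 18, 19, 20].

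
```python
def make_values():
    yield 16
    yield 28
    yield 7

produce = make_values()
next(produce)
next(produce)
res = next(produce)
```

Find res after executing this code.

Step 1: make_values() creates a generator.
Step 2: next(produce) yields 16 (consumed and discarded).
Step 3: next(produce) yields 28 (consumed and discarded).
Step 4: next(produce) yields 7, assigned to res.
Therefore res = 7.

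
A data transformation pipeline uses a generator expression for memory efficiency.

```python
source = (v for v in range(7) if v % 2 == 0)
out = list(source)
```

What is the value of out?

Step 1: Filter range(7) keeping only even values:
  v=0: even, included
  v=1: odd, excluded
  v=2: even, included
  v=3: odd, excluded
  v=4: even, included
  v=5: odd, excluded
  v=6: even, included
Therefore out = [0, 2, 4, 6].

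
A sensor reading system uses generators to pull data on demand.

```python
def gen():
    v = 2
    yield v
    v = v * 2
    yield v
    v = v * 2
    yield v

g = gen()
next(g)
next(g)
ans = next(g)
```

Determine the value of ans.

Step 1: Trace through generator execution:
  Yield 1: v starts at 2, yield 2
  Yield 2: v = 2 * 2 = 4, yield 4
  Yield 3: v = 4 * 2 = 8, yield 8
Step 2: First next() gets 2, second next() gets the second value, third next() yields 8.
Therefore ans = 8.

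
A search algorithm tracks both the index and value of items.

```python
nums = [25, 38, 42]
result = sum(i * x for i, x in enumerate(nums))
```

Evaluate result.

Step 1: Compute i * x for each (i, x) in enumerate([25, 38, 42]):
  i=0, x=25: 0*25 = 0
  i=1, x=38: 1*38 = 38
  i=2, x=42: 2*42 = 84
Step 2: sum = 0 + 38 + 84 = 122.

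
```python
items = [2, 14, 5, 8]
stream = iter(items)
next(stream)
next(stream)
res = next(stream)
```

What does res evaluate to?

Step 1: Create iterator over [2, 14, 5, 8].
Step 2: next() consumes 2.
Step 3: next() consumes 14.
Step 4: next() returns 5.
Therefore res = 5.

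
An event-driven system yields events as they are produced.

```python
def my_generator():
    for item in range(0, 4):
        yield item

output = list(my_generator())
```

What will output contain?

Step 1: The generator yields each value from range(0, 4).
Step 2: list() consumes all yields: [0, 1, 2, 3].
Therefore output = [0, 1, 2, 3].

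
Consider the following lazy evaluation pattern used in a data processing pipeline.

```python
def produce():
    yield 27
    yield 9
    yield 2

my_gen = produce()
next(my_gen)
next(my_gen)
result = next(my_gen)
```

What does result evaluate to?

Step 1: produce() creates a generator.
Step 2: next(my_gen) yields 27 (consumed and discarded).
Step 3: next(my_gen) yields 9 (consumed and discarded).
Step 4: next(my_gen) yields 2, assigned to result.
Therefore result = 2.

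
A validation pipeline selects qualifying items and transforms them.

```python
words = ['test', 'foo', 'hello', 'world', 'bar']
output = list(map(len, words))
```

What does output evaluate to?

Step 1: Map len() to each word:
  'test' -> 4
  'foo' -> 3
  'hello' -> 5
  'world' -> 5
  'bar' -> 3
Therefore output = [4, 3, 5, 5, 3].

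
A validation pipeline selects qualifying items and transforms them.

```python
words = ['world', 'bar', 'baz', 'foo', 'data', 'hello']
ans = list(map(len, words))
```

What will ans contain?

Step 1: Map len() to each word:
  'world' -> 5
  'bar' -> 3
  'baz' -> 3
  'foo' -> 3
  'data' -> 4
  'hello' -> 5
Therefore ans = [5, 3, 3, 3, 4, 5].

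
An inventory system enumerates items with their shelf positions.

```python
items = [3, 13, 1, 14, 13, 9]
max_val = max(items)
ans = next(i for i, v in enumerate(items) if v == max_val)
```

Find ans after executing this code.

Step 1: max([3, 13, 1, 14, 13, 9]) = 14.
Step 2: Find first index where value == 14:
  Index 0: 3 != 14
  Index 1: 13 != 14
  Index 2: 1 != 14
  Index 3: 14 == 14, found!
Therefore ans = 3.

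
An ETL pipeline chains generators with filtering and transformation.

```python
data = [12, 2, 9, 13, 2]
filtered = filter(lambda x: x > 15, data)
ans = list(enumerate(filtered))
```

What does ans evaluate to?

Step 1: Filter [12, 2, 9, 13, 2] for > 15: [].
Step 2: enumerate re-indexes from 0: [].
Therefore ans = [].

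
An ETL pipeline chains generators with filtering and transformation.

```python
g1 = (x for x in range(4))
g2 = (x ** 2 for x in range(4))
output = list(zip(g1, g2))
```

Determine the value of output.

Step 1: g1 produces [0, 1, 2, 3].
Step 2: g2 produces [0, 1, 4, 9].
Step 3: zip pairs them: [(0, 0), (1, 1), (2, 4), (3, 9)].
Therefore output = [(0, 0), (1, 1), (2, 4), (3, 9)].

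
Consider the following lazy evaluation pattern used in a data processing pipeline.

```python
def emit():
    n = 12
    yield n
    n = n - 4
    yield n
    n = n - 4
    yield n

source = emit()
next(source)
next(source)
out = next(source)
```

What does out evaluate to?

Step 1: Trace through generator execution:
  Yield 1: n starts at 12, yield 12
  Yield 2: n = 12 - 4 = 8, yield 8
  Yield 3: n = 8 - 4 = 4, yield 4
Step 2: First next() gets 12, second next() gets the second value, third next() yields 4.
Therefore out = 4.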